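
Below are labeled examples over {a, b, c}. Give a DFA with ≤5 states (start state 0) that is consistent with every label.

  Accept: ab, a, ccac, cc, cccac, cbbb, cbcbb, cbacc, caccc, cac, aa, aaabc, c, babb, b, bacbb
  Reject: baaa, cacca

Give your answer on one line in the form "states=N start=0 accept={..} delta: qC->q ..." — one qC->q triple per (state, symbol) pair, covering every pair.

Fold the examples into a partial DFA from state 0: repeatedly fix the first undefined (state, symbol) met by the shortest-then-alphabetical prefix, trying targets in increasing order and rejecting any under which an Accept and a Reject string meet in one state with the same remainder; add a state when all current targets are rejected. Accepting states are where Accept strings end.
a: 0a undefined. 0a->0: ok.
b: 0b undefined. 0b->0: no, ab/baaa meet in 0. Open state 1: 0b->1.
c: 0c undefined. 0c->0: no, a/cacca meet in 0. 0c->1: ok.
ba: 1a undefined. 1a->0: no, a/baaa meet in 0. 1a->1: no, ab/baaa meet in 1. Open state 2: 1a->2.
cb: 1b undefined. 1b->0: ok.
cc: 1c undefined. 1c->0: ok.
baa: 2a undefined. 2a->0: no, a/baaa meet in 0. 2a->1: ok.
bab: 2b undefined. 2b->0: ok.
bac: 2c undefined. 2c->0: ok.
All examples now run through 3 states with every (state, symbol) defined. Accept strings end in {0,1}, Reject strings end in {2}; accept={0,1}.

states=3 start=0 accept={0,1} delta: 0a->0 0b->1 0c->1 1a->2 1b->0 1c->0 2a->1 2b->0 2c->0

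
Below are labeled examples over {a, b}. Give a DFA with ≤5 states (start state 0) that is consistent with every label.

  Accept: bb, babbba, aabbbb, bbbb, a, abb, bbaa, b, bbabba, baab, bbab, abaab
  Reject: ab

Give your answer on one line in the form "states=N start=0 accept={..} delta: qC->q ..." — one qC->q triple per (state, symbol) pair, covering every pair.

Grow the machine one transition at a time. Run the examples from 0; the earliest place one falls off (shortest prefix, ties alphabetical) gets sent to the lowest-numbered state that keeps every Accept/Reject pair distinguishable — a pair clashes when both reach the same state with identical unread suffix — and to a fresh state only if none does.
a: 0a undefined. 0a->0: no, b/ab meet in 0 with "b" left. Open state 1: 0a->1.
b: 0b undefined. 0b->0: no, bbab/ab meet in 1 with "b" left. 0b->1: no, bb/ab meet in 1 with "b" left. Open state 2: 0b->2.
aa: 1a undefined. 1a->0: ok.
ab: 1b undefined. 1b->0: ok.
ba: 2a undefined. 2a->0: no, baab/ab meet in 0. 2a->1: ok.
bb: 2b undefined. 2b->0: no, bb/ab meet in 0. 2b->1: no, babbba/ab meet in 0. 2b->2: no, bbaa/ab meet in 0. Open state 3: 2b->3.
bba: 3a undefined. 3a->0: no, babbba/ab meet in 0. 3a->1: no, bbaa/ab meet in 0. 3a->2: ok.
bbb: 3b undefined. 3b->0: ok.
All examples now run through 4 states with every (state, symbol) defined. Accept strings end in {1,2,3}, Reject strings end in {0}; accept={1,2,3}.

states=4 start=0 accept={1,2,3} delta: 0a->1 0b->2 1a->0 1b->0 2a->1 2b->3 3a->2 3b->0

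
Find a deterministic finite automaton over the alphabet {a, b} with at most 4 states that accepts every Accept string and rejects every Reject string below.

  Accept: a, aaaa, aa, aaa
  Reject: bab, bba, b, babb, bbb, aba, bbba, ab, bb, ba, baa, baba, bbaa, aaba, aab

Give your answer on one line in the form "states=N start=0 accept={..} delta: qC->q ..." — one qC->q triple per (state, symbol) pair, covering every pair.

states=2 start=0 accept={0} delta: 0a->0 0b->1 1a->1 1b->1

Fold the examples into a partial DFA from state 0: repeatedly fix the first undefined (state, symbol) met by the shortest-then-alphabetical prefix, trying targets in increasing order and rejecting any under which an Accept and a Reject string meet in one state with the same remainder; add a state when all current targets are rejected. Accepting states are where Accept strings end.
a: 0a undefined. 0a->0: ok.
b: 0b undefined. 0b->0: no, a/bab meet in 0. Open state 1: 0b->1.
ba: 1a undefined. 1a->0: no, a/aba meet in 0. 1a->1: ok.
bb: 1b undefined. 1b->0: no, a/bab meet in 0. 1b->1: ok.
All examples now run through 2 states with every (state, symbol) defined. Accept strings end in {0}, Reject strings end in {1}; accept={0}.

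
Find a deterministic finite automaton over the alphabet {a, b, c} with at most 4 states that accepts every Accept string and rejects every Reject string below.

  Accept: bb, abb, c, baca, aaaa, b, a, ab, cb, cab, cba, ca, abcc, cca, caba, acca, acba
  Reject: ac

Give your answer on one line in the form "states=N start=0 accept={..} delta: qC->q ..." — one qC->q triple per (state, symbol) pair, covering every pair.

Grow the machine one transition at a time. Run the examples from 0; the earliest place one falls off (shortest prefix, ties alphabetical) gets sent to the lowest-numbered state that keeps every Accept/Reject pair distinguishable — a pair clashes when both reach the same state with identical unread suffix — and to a fresh state only if none does.
a: 0a undefined. 0a->0: no, c/ac meet in 0 with "c" left. Open state 1: 0a->1.
b: 0b undefined. 0b->0: ok.
c: 0c undefined. 0c->0: ok.
aa: 1a undefined. 1a->0: ok.
ab: 1b undefined. 1b->0: ok.
ac: 1c undefined. 1c->0: no, bb/ac meet in 0. 1c->1: no, a/ac meet in 1. Open state 2: 1c->2.
acb: 2b undefined. 2b->0: ok.
acc: 2c undefined. 2c->0: ok.
baca: 2a undefined. 2a->0: ok.
All examples now run through 3 states with every (state, symbol) defined. Accept strings end in {0,1}, Reject strings end in {2}; accept={0,1}.

states=3 start=0 accept={0,1} delta: 0a->1 0b->0 0c->0 1a->0 1b->0 1c->2 2a->0 2b->0 2c->0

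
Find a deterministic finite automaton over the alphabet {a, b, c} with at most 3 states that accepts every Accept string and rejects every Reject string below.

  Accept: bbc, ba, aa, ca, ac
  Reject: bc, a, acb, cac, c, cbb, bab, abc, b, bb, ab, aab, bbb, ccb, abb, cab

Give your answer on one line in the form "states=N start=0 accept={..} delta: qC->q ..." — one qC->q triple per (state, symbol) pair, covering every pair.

states=3 start=0 accept={0} delta: 0a->1 0b->2 0c->1 1a->0 1b->2 1c->0 2a->0 2b->1 2c->1

State merging on the prefix tree: take the shortest (then alphabetical) example prefix whose next move is undefined and point that move at state 0, else 1, else 2, ...; a target is out if some Accept/Reject pair would then sit in one state with the same input left (inseparable). If every existing state is out, open a new one.
a: 0a undefined. 0a->0: no, aa/a meet in 0. Open state 1: 0a->1.
b: 0b undefined. 0b->0: no, bbc/bc meet in 0 with "c" left. 0b->1: no, bbc/abc meet in 1 with "bc" left. Open state 2: 0b->2.
c: 0c undefined. 0c->0: no, ca/a meet in 1. 0c->1: ok.
aa: 1a undefined. 1a->0: ok.
ab: 1b undefined. 1b->0: no, aa/ab meet in 0. 1b->1: no, ac/abc meet in 1 with "c" left. 1b->2: ok.
ac: 1c undefined. 1c->0: ok.
ba: 2a undefined. 2a->0: ok.
bb: 2b undefined. 2b->0: no, bbc/a meet in 1. 2b->1: ok.
bc: 2c undefined. 2c->0: no, bbc/bc meet in 0. 2c->1: ok.
All examples now run through 3 states with every (state, symbol) defined. Accept strings end in {0}, Reject strings end in {1,2}; accept={0}.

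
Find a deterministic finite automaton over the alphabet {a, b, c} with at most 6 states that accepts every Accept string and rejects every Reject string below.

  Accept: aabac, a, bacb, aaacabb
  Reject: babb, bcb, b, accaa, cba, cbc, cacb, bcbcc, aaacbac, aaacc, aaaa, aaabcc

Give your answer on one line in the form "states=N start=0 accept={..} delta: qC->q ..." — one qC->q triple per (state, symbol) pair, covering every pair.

Grow the machine one transition at a time. Run the examples from 0; the earliest place one falls off (shortest prefix, ties alphabetical) gets sent to the lowest-numbered state that keeps every Accept/Reject pair distinguishable — a pair clashes when both reach the same state with identical unread suffix — and to a fresh state only if none does.
a: 0a undefined. 0a->0: no, a/aaaa meet in 0. Open state 1: 0a->1.
b: 0b undefined. 0b->0: ok.
c: 0c undefined. 0c->0: no, a/cba meet in 1. 0c->1: ok.
aa: 1a undefined. 1a->0: ok.
ac: 1c undefined. 1c->0: no, aabac/b meet in 0. 1c->1: no, aabac/accaa meet in 1. Open state 2: 1c->2.
cb: 1b undefined. 1b->0: no, aabac/bcbcc meet in 2. 1b->1: no, aabac/cbc meet in 2. 1b->2: no, aabac/bcb meet in 2. Open state 3: 1b->3.
acc: 2c undefined. 2c->0: ok.
cba: 3a undefined. 3a->0: ok.
cbc: 3c undefined. 3c->0: no, a/bcbcc meet in 1. 3c->1: no, aabac/bcbcc meet in 2. 3c->2: no, aabac/cbc meet in 2. 3c->3: ok.
babb: 3b undefined. 3b->0: ok.
bacb: 2b undefined. 2b->0: no, aabac/aaacbac meet in 2. 2b->1: no, a/aaacbac meet in 1. 2b->2: ok.
aaaca: 2a undefined. 2a->0: no, a/aaacbac meet in 1. 2a->1: no, aabac/aaacbac meet in 2. 2a->2: ok.
All examples now run through 4 states with every (state, symbol) defined. Accept strings end in {1,2}, Reject strings end in {0,3}; accept={1,2}.

states=4 start=0 accept={1,2} delta: 0a->1 0b->0 0c->1 1a->0 1b->3 1c->2 2a->2 2b->2 2c->0 3a->0 3b->0 3c->3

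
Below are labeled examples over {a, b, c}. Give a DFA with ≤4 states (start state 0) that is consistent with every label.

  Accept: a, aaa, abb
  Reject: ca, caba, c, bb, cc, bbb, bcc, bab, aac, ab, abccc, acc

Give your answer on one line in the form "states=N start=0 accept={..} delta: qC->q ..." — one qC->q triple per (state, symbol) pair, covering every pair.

states=3 start=0 accept={1} delta: 0a->1 0b->0 0c->2 1a->0 1b->2 1c->0 2a->2 2b->1 2c->0

State merging on the prefix tree: take the shortest (then alphabetical) example prefix whose next move is undefined and point that move at state 0, else 1, else 2, ...; a target is out if some Accept/Reject pair would then sit in one state with the same input left (inseparable). If every existing state is out, open a new one.
a: 0a undefined. 0a->0: no, abb/bb meet in 0 with "bb" left. Open state 1: 0a->1.
b: 0b undefined. 0b->0: ok.
c: 0c undefined. 0c->0: no, a/ca meet in 1. 0c->1: no, a/c meet in 1. Open state 2: 0c->2.
aa: 1a undefined. 1a->0: ok.
ab: 1b undefined. 1b->0: no, abb/bb meet in 0. 1b->1: no, a/bab meet in 1. 1b->2: ok.
ac: 1c undefined. 1c->0: ok.
ca: 2a undefined. 2a->0: no, a/caba meet in 1. 2a->1: no, a/ca meet in 1. 2a->2: ok.
cc: 2c undefined. 2c->0: ok.
abb: 2b undefined. 2b->0: no, a/caba meet in 1. 2b->1: ok.
All examples now run through 3 states with every (state, symbol) defined. Accept strings end in {1}, Reject strings end in {0,2}; accept={1}.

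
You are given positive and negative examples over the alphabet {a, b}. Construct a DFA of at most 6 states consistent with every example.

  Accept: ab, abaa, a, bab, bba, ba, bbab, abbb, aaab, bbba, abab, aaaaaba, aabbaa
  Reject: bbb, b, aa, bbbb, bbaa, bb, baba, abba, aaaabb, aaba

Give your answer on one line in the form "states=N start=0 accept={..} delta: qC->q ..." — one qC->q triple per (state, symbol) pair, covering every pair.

Grow the machine one transition at a time. Run the examples from 0; the earliest place one falls off (shortest prefix, ties alphabetical) gets sent to the lowest-numbered state that keeps every Accept/Reject pair distinguishable — a pair clashes when both reach the same state with identical unread suffix — and to a fresh state only if none does.
a: 0a undefined. 0a->0: no, ab/b meet in 0 with "b" left. Open state 1: 0a->1.
b: 0b undefined. 0b->0: ok.
aa: 1a undefined. 1a->0: no, a/aaba meet in 1. 1a->1: no, a/aa meet in 1. Open state 2: 1a->2.
ab: 1b undefined. 1b->0: no, ab/bbb meet in 0. 1b->1: ok.
aaa: 2a undefined. 2a->0: no, ab/aaaabb meet in 1. 2a->1: no, aaaaaba/aa meet in 2. 2a->2: no, abaa/aa meet in 2. Open state 3: 2a->3.
aab: 2b undefined. 2b->0: no, ab/aaba meet in 1. 2b->1: ok.
aaaa: 3a undefined. 3a->0: no, aaaaaba/aa meet in 2. 3a->1: no, ab/aaaabb meet in 1. 3a->2: no, ab/aaaabb meet in 1. 3a->3: ok.
aaab: 3b undefined. 3b->0: no, aaab/bbb meet in 0. 3b->1: no, ab/aaaabb meet in 1. 3b->2: no, ab/aaaabb meet in 1. 3b->3: no, abaa/aaaabb meet in 3. Open state 4: 3b->4.
aaaabb: 4b undefined. 4b->0: ok.
aaaaaba: 4a undefined. 4a->0: no, aaaaaba/bbb meet in 0. 4a->1: ok.
All examples now run through 5 states with every (state, symbol) defined. Accept strings end in {1,3,4}, Reject strings end in {0,2}; accept={1,3,4}.

states=5 start=0 accept={1,3,4} delta: 0a->1 0b->0 1a->2 1b->1 2a->3 2b->1 3a->3 3b->4 4a->1 4b->0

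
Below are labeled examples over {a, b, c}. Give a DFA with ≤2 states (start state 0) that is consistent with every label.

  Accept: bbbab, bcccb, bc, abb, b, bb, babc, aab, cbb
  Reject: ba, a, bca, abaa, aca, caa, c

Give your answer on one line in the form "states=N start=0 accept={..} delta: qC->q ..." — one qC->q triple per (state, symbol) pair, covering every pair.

State merging on the prefix tree: take the shortest (then alphabetical) example prefix whose next move is undefined and point that move at state 0, else 1, else 2, ...; a target is out if some Accept/Reject pair would then sit in one state with the same input left (inseparable). If every existing state is out, open a new one.
a: 0a undefined. 0a->0: ok.
b: 0b undefined. 0b->0: no, bbbab/ba meet in 0. Open state 1: 0b->1.
c: 0c undefined. 0c->0: ok.
ba: 1a undefined. 1a->0: ok.
bb: 1b undefined. 1b->0: no, abb/ba meet in 0. 1b->1: ok.
bc: 1c undefined. 1c->0: no, bc/ba meet in 0. 1c->1: ok.
All examples now run through 2 states with every (state, symbol) defined. Accept strings end in {1}, Reject strings end in {0}; accept={1}.

states=2 start=0 accept={1} delta: 0a->0 0b->1 0c->0 1a->0 1b->1 1c->1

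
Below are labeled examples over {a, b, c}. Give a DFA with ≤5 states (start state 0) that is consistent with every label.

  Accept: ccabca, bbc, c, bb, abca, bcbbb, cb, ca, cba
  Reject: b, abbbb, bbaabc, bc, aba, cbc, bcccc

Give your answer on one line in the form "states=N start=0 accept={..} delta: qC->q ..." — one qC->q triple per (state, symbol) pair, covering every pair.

Grow the machine one transition at a time. Run the examples from 0; the earliest place one falls off (shortest prefix, ties alphabetical) gets sent to the lowest-numbered state that keeps every Accept/Reject pair distinguishable — a pair clashes when both reach the same state with identical unread suffix — and to a fresh state only if none does.
a: 0a undefined. 0a->0: ok.
b: 0b undefined. 0b->0: no, bbc/bbaabc meet in 0 with "c" left. Open state 1: 0b->1.
c: 0c undefined. 0c->0: no, cb/b meet in 1. 0c->1: no, bbc/cbc meet in 1 with "bc" left. Open state 2: 0c->2.
bb: 1b undefined. 1b->0: no, bb/abbbb meet in 0. 1b->1: no, bbc/bc meet in 1 with "c" left. 1b->2: ok.
bc: 1c undefined. 1c->0: no, abca/bc meet in 0. 1c->1: no, abca/aba meet in 1 with "a" left. 1c->2: no, c/bc meet in 2. Open state 3: 1c->3.
ca: 2a undefined. 2a->0: ok.
cb: 2b undefined. 2b->0: no, c/cbc meet in 2. 2b->1: no, c/abbbb meet in 2. 2b->2: no, bbc/cbc meet in 2 with "c" left. 2b->3: no, cb/bbaabc meet in 3. Open state 4: 2b->4.
cc: 2c undefined. 2c->0: ok.
aba: 1a undefined. 1a->0: no, bbc/aba meet in 0. 1a->1: ok.
bcb: 3b undefined. 3b->0: ok.
bcc: 3c undefined. 3c->0: no, bbc/bcccc meet in 0. 3c->1: ok.
cba: 4a undefined. 4a->0: ok.
cbc: 4c undefined. 4c->0: no, bbc/cbc meet in 0. 4c->1: ok.
abca: 3a undefined. 3a->0: ok.
abbbb: 4b undefined. 4b->0: no, ccabca/abbbb meet in 0. 4b->1: ok.
All examples now run through 5 states with every (state, symbol) defined. Accept strings end in {0,2,4}, Reject strings end in {1,3}; accept={0,2,4}.

states=5 start=0 accept={0,2,4} delta: 0a->0 0b->1 0c->2 1a->1 1b->2 1c->3 2a->0 2b->4 2c->0 3a->0 3b->0 3c->1 4a->0 4b->1 4c->1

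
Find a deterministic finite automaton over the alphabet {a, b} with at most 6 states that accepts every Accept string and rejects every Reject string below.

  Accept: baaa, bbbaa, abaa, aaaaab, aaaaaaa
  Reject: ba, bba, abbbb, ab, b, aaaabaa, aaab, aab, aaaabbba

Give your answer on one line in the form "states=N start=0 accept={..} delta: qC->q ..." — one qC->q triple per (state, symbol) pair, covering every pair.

State merging on the prefix tree: take the shortest (then alphabetical) example prefix whose next move is undefined and point that move at state 0, else 1, else 2, ...; a target is out if some Accept/Reject pair would then sit in one state with the same input left (inseparable). If every existing state is out, open a new one.
a: 0a undefined. 0a->0: no, abaa/aaaabaa meet in 0 with "baa" left. Open state 1: 0a->1.
b: 0b undefined. 0b->0: ok.
aa: 1a undefined. 1a->0: no, baaa/ba meet in 1. 1a->1: no, baaa/ba meet in 1. Open state 2: 1a->2.
ab: 1b undefined. 1b->0: ok.
aaa: 2a undefined. 2a->0: no, baaa/abbbb meet in 0. 2a->1: no, baaa/ba meet in 1. 2a->2: no, aaaaab/aaab meet in 2 with "b" left. Open state 3: 2a->3.
aab: 2b undefined. 2b->0: ok.
aaaa: 3a undefined. 3a->0: no, bbbaa/aaaabaa meet in 2. 3a->1: no, bbbaa/aaaabaa meet in 2. 3a->2: no, bbbaa/aaaabaa meet in 2. 3a->3: no, aaaaab/aaab meet in 3 with "b" left. Open state 4: 3a->4.
aaab: 3b undefined. 3b->0: ok.
aaaaa: 4a undefined. 4a->0: no, aaaaab/abbbb meet in 0. 4a->1: no, aaaaab/abbbb meet in 0. 4a->2: no, aaaaab/abbbb meet in 0. 4a->3: no, aaaaab/abbbb meet in 0. 4a->4: ok.
aaaab: 4b undefined. 4b->0: no, bbbaa/aaaabaa meet in 2. 4b->1: no, baaa/aaaabaa meet in 3. 4b->2: no, aaaaaaa/aaaabaa meet in 4. 4b->3: no, aaaaaaa/aaaabaa meet in 4. 4b->4: no, aaaaab/aaaabaa meet in 4. Open state 5: 4b->5.
aaaaba: 5a undefined. 5a->0: ok.
aaaabb: 5b undefined. 5b->0: ok.
All examples now run through 6 states with every (state, symbol) defined. Accept strings end in {2,3,4,5}, Reject strings end in {0,1}; accept={2,3,4,5}.

states=6 start=0 accept={2,3,4,5} delta: 0a->1 0b->0 1a->2 1b->0 2a->3 2b->0 3a->4 3b->0 4a->4 4b->5 5a->0 5b->0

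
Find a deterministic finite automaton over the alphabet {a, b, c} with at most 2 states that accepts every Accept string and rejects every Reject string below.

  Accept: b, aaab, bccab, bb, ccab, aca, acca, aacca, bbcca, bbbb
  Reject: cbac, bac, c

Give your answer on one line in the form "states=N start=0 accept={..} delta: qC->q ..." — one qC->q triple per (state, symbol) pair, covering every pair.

states=2 start=0 accept={0} delta: 0a->0 0b->0 0c->1 1a->0 1b->0 1c->0

Fold the examples into a partial DFA from state 0: repeatedly fix the first undefined (state, symbol) met by the shortest-then-alphabetical prefix, trying targets in increasing order and rejecting any under which an Accept and a Reject string meet in one state with the same remainder; add a state when all current targets are rejected. Accepting states are where Accept strings end.
a: 0a undefined. 0a->0: ok.
b: 0b undefined. 0b->0: ok.
c: 0c undefined. 0c->0: no, b/cbac meet in 0. Open state 1: 0c->1.
cb: 1b undefined. 1b->0: ok.
cc: 1c undefined. 1c->0: ok.
aca: 1a undefined. 1a->0: ok.
All examples now run through 2 states with every (state, symbol) defined. Accept strings end in {0}, Reject strings end in {1}; accept={0}.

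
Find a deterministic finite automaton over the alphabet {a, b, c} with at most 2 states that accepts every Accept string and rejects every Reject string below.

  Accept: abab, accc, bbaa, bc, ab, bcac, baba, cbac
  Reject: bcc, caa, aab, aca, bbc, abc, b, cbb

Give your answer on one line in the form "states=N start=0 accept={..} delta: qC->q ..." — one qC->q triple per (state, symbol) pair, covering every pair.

State merging on the prefix tree: take the shortest (then alphabetical) example prefix whose next move is undefined and point that move at state 0, else 1, else 2, ...; a target is out if some Accept/Reject pair would then sit in one state with the same input left (inseparable). If every existing state is out, open a new one.
a: 0a undefined. 0a->0: no, bc/abc meet in 0 with "bc" left. Open state 1: 0a->1.
b: 0b undefined. 0b->0: no, bc/bbc meet in 0 with "c" left. 0b->1: ok.
c: 0c undefined. 0c->0: no, ab/cbb meet in 1 with "b" left. 0c->1: ok.
aa: 1a undefined. 1a->0: ok.
ab: 1b undefined. 1b->0: ok.
ac: 1c undefined. 1c->0: ok.
All examples now run through 2 states with every (state, symbol) defined. Accept strings end in {0}, Reject strings end in {1}; accept={0}.

states=2 start=0 accept={0} delta: 0a->1 0b->1 0c->1 1a->0 1b->0 1c->0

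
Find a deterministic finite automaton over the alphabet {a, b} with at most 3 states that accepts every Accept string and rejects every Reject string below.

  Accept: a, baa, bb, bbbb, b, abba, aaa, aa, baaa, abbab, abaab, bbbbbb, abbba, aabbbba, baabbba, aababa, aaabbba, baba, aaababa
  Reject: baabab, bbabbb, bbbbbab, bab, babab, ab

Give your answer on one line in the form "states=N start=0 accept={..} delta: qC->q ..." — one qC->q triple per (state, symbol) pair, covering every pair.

State merging on the prefix tree: take the shortest (then alphabetical) example prefix whose next move is undefined and point that move at state 0, else 1, else 2, ...; a target is out if some Accept/Reject pair would then sit in one state with the same input left (inseparable). If every existing state is out, open a new one.
a: 0a undefined. 0a->0: no, b/ab meet in 0 with "b" left. Open state 1: 0a->1.
b: 0b undefined. 0b->0: ok.
aa: 1a undefined. 1a->0: ok.
ab: 1b undefined. 1b->0: no, baa/baabab meet in 0. 1b->1: no, a/baabab meet in 1. Open state 2: 1b->2.
aba: 2a undefined. 2a->0: no, baa/babab meet in 0. 2a->1: ok.
abb: 2b undefined. 2b->0: no, baa/bbabbb meet in 0. 2b->1: ok.
All examples now run through 3 states with every (state, symbol) defined. Accept strings end in {0,1}, Reject strings end in {2}; accept={0,1}.

states=3 start=0 accept={0,1} delta: 0a->1 0b->0 1a->0 1b->2 2a->1 2b->1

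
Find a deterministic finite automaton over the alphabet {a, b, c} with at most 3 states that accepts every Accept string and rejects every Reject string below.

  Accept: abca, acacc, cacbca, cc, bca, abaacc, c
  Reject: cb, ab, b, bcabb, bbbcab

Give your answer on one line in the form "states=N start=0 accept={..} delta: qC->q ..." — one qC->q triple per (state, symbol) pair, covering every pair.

states=2 start=0 accept={1} delta: 0a->0 0b->0 0c->1 1a->1 1b->0 1c->1

State merging on the prefix tree: take the shortest (then alphabetical) example prefix whose next move is undefined and point that move at state 0, else 1, else 2, ...; a target is out if some Accept/Reject pair would then sit in one state with the same input left (inseparable). If every existing state is out, open a new one.
a: 0a undefined. 0a->0: ok.
b: 0b undefined. 0b->0: ok.
c: 0c undefined. 0c->0: no, abca/cb meet in 0. Open state 1: 0c->1.
ca: 1a undefined. 1a->0: no, abca/ab meet in 0. 1a->1: ok.
cb: 1b undefined. 1b->0: ok.
cc: 1c undefined. 1c->0: no, cc/cb meet in 0. 1c->1: ok.
All examples now run through 2 states with every (state, symbol) defined. Accept strings end in {1}, Reject strings end in {0}; accept={1}.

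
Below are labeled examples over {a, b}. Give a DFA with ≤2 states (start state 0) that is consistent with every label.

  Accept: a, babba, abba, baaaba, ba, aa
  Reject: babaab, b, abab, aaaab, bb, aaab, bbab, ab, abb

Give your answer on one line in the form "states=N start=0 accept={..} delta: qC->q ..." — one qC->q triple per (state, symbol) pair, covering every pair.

states=2 start=0 accept={0} delta: 0a->0 0b->1 1a->0 1b->1

State merging on the prefix tree: take the shortest (then alphabetical) example prefix whose next move is undefined and point that move at state 0, else 1, else 2, ...; a target is out if some Accept/Reject pair would then sit in one state with the same input left (inseparable). If every existing state is out, open a new one.
a: 0a undefined. 0a->0: ok.
b: 0b undefined. 0b->0: no, a/babaab meet in 0. Open state 1: 0b->1.
ba: 1a undefined. 1a->0: ok.
bb: 1b undefined. 1b->0: no, a/bb meet in 0. 1b->1: ok.
All examples now run through 2 states with every (state, symbol) defined. Accept strings end in {0}, Reject strings end in {1}; accept={0}.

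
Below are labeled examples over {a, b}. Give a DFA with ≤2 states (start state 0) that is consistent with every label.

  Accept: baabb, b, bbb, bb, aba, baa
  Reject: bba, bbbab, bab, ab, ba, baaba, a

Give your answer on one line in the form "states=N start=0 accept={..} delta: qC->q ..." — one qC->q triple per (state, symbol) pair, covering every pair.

Fold the examples into a partial DFA from state 0: repeatedly fix the first undefined (state, symbol) met by the shortest-then-alphabetical prefix, trying targets in increasing order and rejecting any under which an Accept and a Reject string meet in one state with the same remainder; add a state when all current targets are rejected. Accepting states are where Accept strings end.
a: 0a undefined. 0a->0: no, b/ab meet in 0 with "b" left. Open state 1: 0a->1.
b: 0b undefined. 0b->0: ok.
ab: 1b undefined. 1b->0: no, b/bbbab meet in 0. 1b->1: ok.
aba: 1a undefined. 1a->0: ok.
All examples now run through 2 states with every (state, symbol) defined. Accept strings end in {0}, Reject strings end in {1}; accept={0}.

states=2 start=0 accept={0} delta: 0a->1 0b->0 1a->0 1b->1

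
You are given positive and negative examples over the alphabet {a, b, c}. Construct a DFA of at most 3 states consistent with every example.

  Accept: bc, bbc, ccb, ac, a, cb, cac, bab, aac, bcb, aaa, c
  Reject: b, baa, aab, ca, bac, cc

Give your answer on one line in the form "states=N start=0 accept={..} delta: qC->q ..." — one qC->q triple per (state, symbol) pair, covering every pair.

Fold the examples into a partial DFA from state 0: repeatedly fix the first undefined (state, symbol) met by the shortest-then-alphabetical prefix, trying targets in increasing order and rejecting any under which an Accept and a Reject string meet in one state with the same remainder; add a state when all current targets are rejected. Accepting states are where Accept strings end.
a: 0a undefined. 0a->0: ok.
b: 0b undefined. 0b->0: no, bc/bac meet in 0 with "c" left. Open state 1: 0b->1.
c: 0c undefined. 0c->0: no, ccb/b meet in 1. 0c->1: no, bc/cc meet in 1 with "c" left. Open state 2: 0c->2.
ba: 1a undefined. 1a->0: no, ac/bac meet in 2. 1a->1: no, bc/bac meet in 1 with "c" left. 1a->2: ok.
bb: 1b undefined. 1b->0: ok.
bc: 1c undefined. 1c->0: no, bcb/b meet in 1. 1c->1: no, bc/b meet in 1. 1c->2: ok.
ca: 2a undefined. 2a->0: no, a/baa meet in 0. 2a->1: ok.
cb: 2b undefined. 2b->0: ok.
cc: 2c undefined. 2c->0: no, ccb/b meet in 1. 2c->1: ok.
All examples now run through 3 states with every (state, symbol) defined. Accept strings end in {0,2}, Reject strings end in {1}; accept={0,2}.

states=3 start=0 accept={0,2} delta: 0a->0 0b->1 0c->2 1a->2 1b->0 1c->2 2a->1 2b->0 2c->1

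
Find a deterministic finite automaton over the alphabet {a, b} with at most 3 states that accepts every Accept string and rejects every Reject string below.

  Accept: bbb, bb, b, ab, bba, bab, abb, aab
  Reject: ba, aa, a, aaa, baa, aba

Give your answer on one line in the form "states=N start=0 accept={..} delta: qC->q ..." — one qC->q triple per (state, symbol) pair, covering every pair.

states=3 start=0 accept={1,2} delta: 0a->0 0b->1 1a->0 1b->2 2a->1 2b->1

State merging on the prefix tree: take the shortest (then alphabetical) example prefix whose next move is undefined and point that move at state 0, else 1, else 2, ...; a target is out if some Accept/Reject pair would then sit in one state with the same input left (inseparable). If every existing state is out, open a new one.
a: 0a undefined. 0a->0: ok.
b: 0b undefined. 0b->0: no, bbb/ba meet in 0. Open state 1: 0b->1.
ba: 1a undefined. 1a->0: ok.
bb: 1b undefined. 1b->0: no, bb/ba meet in 0. 1b->1: no, bba/ba meet in 0. Open state 2: 1b->2.
bba: 2a undefined. 2a->0: no, bba/ba meet in 0. 2a->1: ok.
bbb: 2b undefined. 2b->0: no, bbb/ba meet in 0. 2b->1: ok.
All examples now run through 3 states with every (state, symbol) defined. Accept strings end in {1,2}, Reject strings end in {0}; accept={1,2}.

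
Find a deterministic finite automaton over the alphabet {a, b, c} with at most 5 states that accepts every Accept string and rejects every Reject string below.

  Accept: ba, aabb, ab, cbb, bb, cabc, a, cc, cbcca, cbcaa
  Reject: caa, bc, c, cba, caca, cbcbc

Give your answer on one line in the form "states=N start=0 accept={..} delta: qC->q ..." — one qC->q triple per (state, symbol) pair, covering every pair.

states=4 start=0 accept={0,2,3} delta: 0a->0 0b->0 0c->1 1a->1 1b->2 1c->2 2a->1 2b->0 2c->3 3a->0 3b->0 3c->0

Grow the machine one transition at a time. Run the examples from 0; the earliest place one falls off (shortest prefix, ties alphabetical) gets sent to the lowest-numbered state that keeps every Accept/Reject pair distinguishable — a pair clashes when both reach the same state with identical unread suffix — and to a fresh state only if none does.
a: 0a undefined. 0a->0: ok.
b: 0b undefined. 0b->0: ok.
c: 0c undefined. 0c->0: no, ba/caa meet in 0. Open state 1: 0c->1.
ca: 1a undefined. 1a->0: no, ba/caa meet in 0. 1a->1: ok.
cb: 1b undefined. 1b->0: no, ba/cba meet in 0. 1b->1: no, cbb/caa meet in 1. Open state 2: 1b->2.
cc: 1c undefined. 1c->0: no, ba/caca meet in 0. 1c->1: no, cc/caa meet in 1. 1c->2: ok.
cba: 2a undefined. 2a->0: no, ba/cba meet in 0. 2a->1: ok.
cbb: 2b undefined. 2b->0: ok.
cbc: 2c undefined. 2c->0: no, cbcca/caa meet in 1. 2c->1: no, cabc/caa meet in 1. 2c->2: no, cbcca/caa meet in 1. Open state 3: 2c->3.
cbca: 3a undefined. 3a->0: ok.
cbcb: 3b undefined. 3b->0: ok.
cbcc: 3c undefined. 3c->0: ok.
All examples now run through 4 states with every (state, symbol) defined. Accept strings end in {0,2,3}, Reject strings end in {1}; accept={0,2,3}.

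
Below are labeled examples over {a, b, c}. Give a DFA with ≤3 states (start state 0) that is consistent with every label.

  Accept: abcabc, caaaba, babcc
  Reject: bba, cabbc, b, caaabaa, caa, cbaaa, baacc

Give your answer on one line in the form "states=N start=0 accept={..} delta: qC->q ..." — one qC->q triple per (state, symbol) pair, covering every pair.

states=3 start=0 accept={2} delta: 0a->0 0b->1 0c->0 1a->2 1b->0 1c->1 2a->0 2b->2 2c->2

State merging on the prefix tree: take the shortest (then alphabetical) example prefix whose next move is undefined and point that move at state 0, else 1, else 2, ...; a target is out if some Accept/Reject pair would then sit in one state with the same input left (inseparable). If every existing state is out, open a new one.
a: 0a undefined. 0a->0: ok.
b: 0b undefined. 0b->0: no, babcc/baacc meet in 0 with "cc" left. Open state 1: 0b->1.
c: 0c undefined. 0c->0: ok.
ba: 1a undefined. 1a->0: no, caaaba/caaabaa meet in 0. 1a->1: no, caaaba/b meet in 1. Open state 2: 1a->2.
bb: 1b undefined. 1b->0: ok.
abc: 1c undefined. 1c->0: no, abcabc/bba meet in 0. 1c->1: ok.
baa: 2a undefined. 2a->0: ok.
bab: 2b undefined. 2b->0: no, abcabc/bba meet in 0. 2b->1: no, abcabc/b meet in 1. 2b->2: ok.
babc: 2c undefined. 2c->0: no, abcabc/bba meet in 0. 2c->1: no, abcabc/b meet in 1. 2c->2: ok.
All examples now run through 3 states with every (state, symbol) defined. Accept strings end in {2}, Reject strings end in {0,1}; accept={2}.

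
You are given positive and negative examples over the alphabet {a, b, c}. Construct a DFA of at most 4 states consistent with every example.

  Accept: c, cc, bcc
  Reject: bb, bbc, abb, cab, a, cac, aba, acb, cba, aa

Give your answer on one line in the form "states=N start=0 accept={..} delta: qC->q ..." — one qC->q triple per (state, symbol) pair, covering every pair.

Fold the examples into a partial DFA from state 0: repeatedly fix the first undefined (state, symbol) met by the shortest-then-alphabetical prefix, trying targets in increasing order and rejecting any under which an Accept and a Reject string meet in one state with the same remainder; add a state when all current targets are rejected. Accepting states are where Accept strings end.
a: 0a undefined. 0a->0: ok.
b: 0b undefined. 0b->0: no, c/bbc meet in 0 with "c" left. Open state 1: 0b->1.
c: 0c undefined. 0c->0: no, c/a meet in 0. 0c->1: ok.
bb: 1b undefined. 1b->0: no, c/bbc meet in 1. 1b->1: no, c/bb meet in 1. Open state 2: 1b->2.
bc: 1c undefined. 1c->0: no, cc/a meet in 0. 1c->1: ok.
ca: 1a undefined. 1a->0: no, c/cab meet in 1. 1a->1: no, c/cac meet in 1. 1a->2: ok.
bbc: 2c undefined. 2c->0: ok.
cab: 2b undefined. 2b->0: ok.
cba: 2a undefined. 2a->0: ok.
All examples now run through 3 states with every (state, symbol) defined. Accept strings end in {1}, Reject strings end in {0,2}; accept={1}.

states=3 start=0 accept={1} delta: 0a->0 0b->1 0c->1 1a->2 1b->2 1c->1 2a->0 2b->0 2c->0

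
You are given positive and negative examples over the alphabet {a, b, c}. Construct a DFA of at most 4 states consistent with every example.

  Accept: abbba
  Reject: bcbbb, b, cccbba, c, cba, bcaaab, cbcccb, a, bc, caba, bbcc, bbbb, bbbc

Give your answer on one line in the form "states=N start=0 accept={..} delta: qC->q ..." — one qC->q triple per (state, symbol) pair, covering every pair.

states=4 start=0 accept={2} delta: 0a->0 0b->1 0c->0 1a->0 1b->2 1c->0 2a->0 2b->3 2c->0 3a->2 3b->0 3c->0

Fold the examples into a partial DFA from state 0: repeatedly fix the first undefined (state, symbol) met by the shortest-then-alphabetical prefix, trying targets in increasing order and rejecting any under which an Accept and a Reject string meet in one state with the same remainder; add a state when all current targets are rejected. Accepting states are where Accept strings end.
a: 0a undefined. 0a->0: ok.
b: 0b undefined. 0b->0: no, abbba/b meet in 0. Open state 1: 0b->1.
c: 0c undefined. 0c->0: ok.
bb: 1b undefined. 1b->0: no, abbba/cba meet in 1 with "a" left. 1b->1: no, abbba/cccbba meet in 1 with "a" left. Open state 2: 1b->2.
bc: 1c undefined. 1c->0: ok.
bbb: 2b undefined. 2b->0: no, abbba/bcbbb meet in 0. 2b->1: no, abbba/cba meet in 1 with "a" left. 2b->2: no, abbba/cccbba meet in 2 with "a" left. Open state 3: 2b->3.
bbc: 2c undefined. 2c->0: ok.
cba: 1a undefined. 1a->0: ok.
bbbb: 3b undefined. 3b->0: ok.
bbbc: 3c undefined. 3c->0: ok.
abbba: 3a undefined. 3a->0: no, abbba/c meet in 0. 3a->1: no, abbba/b meet in 1. 3a->2: ok.
cccbba: 2a undefined. 2a->0: ok.
All examples now run through 4 states with every (state, symbol) defined. Accept strings end in {2}, Reject strings end in {0,1,3}; accept={2}.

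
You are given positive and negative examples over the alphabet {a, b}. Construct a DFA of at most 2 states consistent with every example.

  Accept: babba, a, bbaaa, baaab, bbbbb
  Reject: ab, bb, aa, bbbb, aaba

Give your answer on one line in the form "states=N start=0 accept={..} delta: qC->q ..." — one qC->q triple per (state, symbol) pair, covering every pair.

Grow the machine one transition at a time. Run the examples from 0; the earliest place one falls off (shortest prefix, ties alphabetical) gets sent to the lowest-numbered state that keeps every Accept/Reject pair distinguishable — a pair clashes when both reach the same state with identical unread suffix — and to a fresh state only if none does.
a: 0a undefined. 0a->0: no, a/aa meet in 0. Open state 1: 0a->1.
b: 0b undefined. 0b->0: no, bbbbb/bb meet in 0. 0b->1: ok.
aa: 1a undefined. 1a->0: ok.
ab: 1b undefined. 1b->0: ok.
All examples now run through 2 states with every (state, symbol) defined. Accept strings end in {1}, Reject strings end in {0}; accept={1}.

states=2 start=0 accept={1} delta: 0a->1 0b->1 1a->0 1b->0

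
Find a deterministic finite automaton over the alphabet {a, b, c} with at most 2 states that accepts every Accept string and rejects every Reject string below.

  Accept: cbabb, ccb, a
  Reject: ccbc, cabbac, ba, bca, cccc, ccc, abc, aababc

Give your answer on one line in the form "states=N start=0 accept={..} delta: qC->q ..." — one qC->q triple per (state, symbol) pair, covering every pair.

Grow the machine one transition at a time. Run the examples from 0; the earliest place one falls off (shortest prefix, ties alphabetical) gets sent to the lowest-numbered state that keeps every Accept/Reject pair distinguishable — a pair clashes when both reach the same state with identical unread suffix — and to a fresh state only if none does.
a: 0a undefined. 0a->0: ok.
b: 0b undefined. 0b->0: no, a/ba meet in 0. Open state 1: 0b->1.
c: 0c undefined. 0c->0: no, a/cccc meet in 0. 0c->1: ok.
ba: 1a undefined. 1a->0: no, a/ba meet in 0. 1a->1: ok.
bc: 1c undefined. 1c->0: no, ccb/ba meet in 1. 1c->1: ok.
cb: 1b undefined. 1b->0: ok.
All examples now run through 2 states with every (state, symbol) defined. Accept strings end in {0}, Reject strings end in {1}; accept={0}.

states=2 start=0 accept={0} delta: 0a->0 0b->1 0c->1 1a->1 1b->0 1c->1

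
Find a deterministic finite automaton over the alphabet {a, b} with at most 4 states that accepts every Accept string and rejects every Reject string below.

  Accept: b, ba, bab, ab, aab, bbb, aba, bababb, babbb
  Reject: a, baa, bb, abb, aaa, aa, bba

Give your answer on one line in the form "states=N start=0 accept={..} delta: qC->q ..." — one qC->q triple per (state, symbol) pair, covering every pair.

State merging on the prefix tree: take the shortest (then alphabetical) example prefix whose next move is undefined and point that move at state 0, else 1, else 2, ...; a target is out if some Accept/Reject pair would then sit in one state with the same input left (inseparable). If every existing state is out, open a new one.
a: 0a undefined. 0a->0: ok.
b: 0b undefined. 0b->0: no, b/a meet in 0. Open state 1: 0b->1.
ba: 1a undefined. 1a->0: no, ba/a meet in 0. 1a->1: no, b/baa meet in 1. Open state 2: 1a->2.
bb: 1b undefined. 1b->0: ok.
baa: 2a undefined. 2a->0: ok.
bab: 2b undefined. 2b->0: no, bab/a meet in 0. 2b->1: no, bababb/a meet in 0. 2b->2: no, bababb/a meet in 0. Open state 3: 2b->3.
baba: 3a undefined. 3a->0: no, bababb/a meet in 0. 3a->1: ok.
babb: 3b undefined. 3b->0: ok.
All examples now run through 4 states with every (state, symbol) defined. Accept strings end in {1,2,3}, Reject strings end in {0}; accept={1,2,3}.

states=4 start=0 accept={1,2,3} delta: 0a->0 0b->1 1a->2 1b->0 2a->0 2b->3 3a->1 3b->0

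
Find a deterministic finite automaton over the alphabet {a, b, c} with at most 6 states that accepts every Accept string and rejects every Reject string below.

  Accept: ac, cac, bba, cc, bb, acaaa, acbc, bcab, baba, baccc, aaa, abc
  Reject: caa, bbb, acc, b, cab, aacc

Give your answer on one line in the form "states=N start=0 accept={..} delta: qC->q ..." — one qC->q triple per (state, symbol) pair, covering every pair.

states=4 start=0 accept={0,2,3} delta: 0a->1 0b->1 0c->2 1a->2 1b->2 1c->3 2a->0 2b->1 2c->3 3a->1 3b->0 3c->1

Fold the examples into a partial DFA from state 0: repeatedly fix the first undefined (state, symbol) met by the shortest-then-alphabetical prefix, trying targets in increasing order and rejecting any under which an Accept and a Reject string meet in one state with the same remainder; add a state when all current targets are rejected. Accepting states are where Accept strings end.
a: 0a undefined. 0a->0: no, cc/acc meet in 0 with "cc" left. Open state 1: 0a->1.
b: 0b undefined. 0b->0: no, bb/bbb meet in 0. 0b->1: ok.
c: 0c undefined. 0c->0: no, bb/cab meet in 1 with "b" left. 0c->1: no, aaa/caa meet in 1 with "aa" left. Open state 2: 0c->2.
aa: 1a undefined. 1a->0: no, cc/aacc meet in 2 with "c" left. 1a->1: no, aaa/b meet in 1. 1a->2: ok.
ab: 1b undefined. 1b->0: no, bba/bbb meet in 1. 1b->1: no, bb/bbb meet in 1. 1b->2: ok.
ac: 1c undefined. 1c->0: no, bb/acc meet in 2. 1c->1: no, ac/acc meet in 1. 1c->2: no, cc/acc meet in 2 with "c" left. Open state 3: 1c->3.
ca: 2a undefined. 2a->0: ok.
cc: 2c undefined. 2c->0: no, cac/aacc meet in 2. 2c->1: no, ac/aacc meet in 3. 2c->2: no, cac/aacc meet in 2. 2c->3: ok.
aca: 3a undefined. 3a->0: no, bcab/caa meet in 1. 3a->1: ok.
acb: 3b undefined. 3b->0: ok.
acc: 3c undefined. 3c->0: no, bba/acc meet in 0. 3c->1: ok.
bab: 2b undefined. 2b->0: no, bba/bbb meet in 0. 2b->1: ok.
All examples now run through 4 states with every (state, symbol) defined. Accept strings end in {0,2,3}, Reject strings end in {1}; accept={0,2,3}.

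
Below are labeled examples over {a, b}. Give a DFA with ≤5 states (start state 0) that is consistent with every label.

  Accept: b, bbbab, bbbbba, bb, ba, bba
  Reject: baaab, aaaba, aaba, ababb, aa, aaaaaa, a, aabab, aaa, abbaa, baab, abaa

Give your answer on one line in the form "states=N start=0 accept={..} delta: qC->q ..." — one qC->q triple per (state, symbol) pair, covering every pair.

Grow the machine one transition at a time. Run the examples from 0; the earliest place one falls off (shortest prefix, ties alphabetical) gets sent to the lowest-numbered state that keeps every Accept/Reject pair distinguishable — a pair clashes when both reach the same state with identical unread suffix — and to a fresh state only if none does.
a: 0a undefined. 0a->0: no, ba/aaaba meet in 0 with "ba" left. Open state 1: 0a->1.
b: 0b undefined. 0b->0: no, bbbbba/a meet in 1. 0b->1: no, b/a meet in 1. Open state 2: 0b->2.
aa: 1a undefined. 1a->0: no, ba/aaba meet in 2 with "a" left. 1a->1: ok.
ab: 1b undefined. 1b->0: no, b/ababb meet in 2. 1b->1: ok.
ba: 2a undefined. 2a->0: ok.
bb: 2b undefined. 2b->0: no, bba/baaab meet in 1. 2b->1: no, bbbab/baaab meet in 1. 2b->2: ok.
All examples now run through 3 states with every (state, symbol) defined. Accept strings end in {0,2}, Reject strings end in {1}; accept={0,2}.

states=3 start=0 accept={0,2} delta: 0a->1 0b->2 1a->1 1b->1 2a->0 2b->2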